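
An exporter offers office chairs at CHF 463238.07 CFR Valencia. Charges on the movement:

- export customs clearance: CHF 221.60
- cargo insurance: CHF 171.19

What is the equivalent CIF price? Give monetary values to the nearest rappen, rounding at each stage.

Not relevant to the conversion: export clearance — on the seller under both CFR and CIF; already in the CFR price and stays in the CIF price.
From CFR to CIF, the seller additionally bears: insurance.
CIF price = 463238.07 + 171.19 = 463409.26

CIF price: CHF 463409.26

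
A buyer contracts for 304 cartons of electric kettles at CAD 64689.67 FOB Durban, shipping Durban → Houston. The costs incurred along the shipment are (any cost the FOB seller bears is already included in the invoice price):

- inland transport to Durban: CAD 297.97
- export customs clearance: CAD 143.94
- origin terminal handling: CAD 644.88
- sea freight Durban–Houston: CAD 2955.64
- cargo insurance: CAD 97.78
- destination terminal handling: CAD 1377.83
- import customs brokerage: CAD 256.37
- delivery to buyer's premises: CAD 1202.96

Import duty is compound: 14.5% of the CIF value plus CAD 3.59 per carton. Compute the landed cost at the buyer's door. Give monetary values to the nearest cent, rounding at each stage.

Total landed cost: CAD 81494.36

FOB: the seller bears costs until goods are on board at the origin port; the buyer bears freight, insurance and all costs thereafter.
Already in the invoice (seller's account under FOB): inland to port, export clearance, origin terminal — exclude.
CIF value = FOB price + freight + insurance = 64689.67 + 2955.64 + 97.78 = 67743.09
Ad valorem component: 67743.09 × 14.5% = 9822.75
Specific component: 304 × 3.59 = 1091.36
Import duty = 9822.75 + 1091.36 = 10914.11
Buyer bears: freight 2955.64 + insurance 97.78 + destination terminal 1377.83 + brokerage 256.37 + delivery 1202.96 + duty 10914.11 = 16804.69
Landed cost = invoice 64689.67 + 16804.69 = 81494.36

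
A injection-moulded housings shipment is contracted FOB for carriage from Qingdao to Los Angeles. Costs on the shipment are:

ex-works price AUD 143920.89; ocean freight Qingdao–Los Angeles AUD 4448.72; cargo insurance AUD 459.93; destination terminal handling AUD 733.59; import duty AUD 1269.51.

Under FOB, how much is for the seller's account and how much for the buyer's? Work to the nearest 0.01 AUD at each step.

FOB: the seller bears costs until goods are on board at the origin port; the buyer bears freight, insurance and all costs thereafter.
Seller's account: goods 143920.89 = 143920.89
Buyer's account: freight 4448.72 + insurance 459.93 + destination terminal 733.59 + duty 1269.51 = 6911.75

Seller: AUD 143920.89; buyer: AUD 6911.75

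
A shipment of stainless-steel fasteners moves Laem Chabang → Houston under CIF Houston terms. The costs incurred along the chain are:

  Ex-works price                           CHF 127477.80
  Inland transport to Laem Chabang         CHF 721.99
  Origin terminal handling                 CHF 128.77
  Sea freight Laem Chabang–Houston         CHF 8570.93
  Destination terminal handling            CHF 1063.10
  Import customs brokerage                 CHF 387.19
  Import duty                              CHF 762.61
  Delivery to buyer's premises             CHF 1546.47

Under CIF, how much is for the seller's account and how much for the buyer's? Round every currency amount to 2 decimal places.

Seller: CHF 136899.49; buyer: CHF 3759.37

CIF: the seller pays costs through ocean freight and marine insurance to the destination port.
Seller's account: goods 127477.80 + inland to port 721.99 + origin terminal 128.77 + freight 8570.93 = 136899.49
Buyer's account: destination terminal 1063.10 + brokerage 387.19 + duty 762.61 + delivery 1546.47 = 3759.37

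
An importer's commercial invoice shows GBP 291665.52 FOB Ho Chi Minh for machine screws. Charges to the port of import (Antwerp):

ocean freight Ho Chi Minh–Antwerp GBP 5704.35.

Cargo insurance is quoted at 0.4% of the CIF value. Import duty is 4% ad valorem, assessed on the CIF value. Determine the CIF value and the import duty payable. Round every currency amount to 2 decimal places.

Let C be the CIF value. C = FOB price + freight + 0.4% × C
C − 0.4% × C = 291665.52 + 5704.35
0.996 × C = 297369.87
C = 297369.87 / 0.996 = 298564.13
Insurance premium = 0.4% × 298564.13 = 1194.26
Import duty = 298564.13 × 4% = 11942.57

CIF value: GBP 298564.13; import duty: GBP 11942.57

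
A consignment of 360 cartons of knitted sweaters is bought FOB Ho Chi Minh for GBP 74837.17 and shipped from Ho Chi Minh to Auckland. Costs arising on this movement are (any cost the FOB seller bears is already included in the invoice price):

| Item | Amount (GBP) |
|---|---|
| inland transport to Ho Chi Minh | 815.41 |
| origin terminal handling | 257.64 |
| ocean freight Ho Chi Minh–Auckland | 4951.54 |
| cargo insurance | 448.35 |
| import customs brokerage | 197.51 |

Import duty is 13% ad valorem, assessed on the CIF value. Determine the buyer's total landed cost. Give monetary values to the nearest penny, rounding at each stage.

Total landed cost: GBP 90865.39

FOB: the seller bears costs until goods are on board at the origin port; the buyer bears freight, insurance and all costs thereafter.
Already in the invoice (seller's account under FOB): inland to port, origin terminal — exclude.
CIF value = FOB price + freight + insurance = 74837.17 + 4951.54 + 448.35 = 80237.06
Import duty = 80237.06 × 13% = 10430.82
Buyer bears: freight 4951.54 + insurance 448.35 + brokerage 197.51 + duty 10430.82 = 16028.22
Landed cost = invoice 74837.17 + 16028.22 = 90865.39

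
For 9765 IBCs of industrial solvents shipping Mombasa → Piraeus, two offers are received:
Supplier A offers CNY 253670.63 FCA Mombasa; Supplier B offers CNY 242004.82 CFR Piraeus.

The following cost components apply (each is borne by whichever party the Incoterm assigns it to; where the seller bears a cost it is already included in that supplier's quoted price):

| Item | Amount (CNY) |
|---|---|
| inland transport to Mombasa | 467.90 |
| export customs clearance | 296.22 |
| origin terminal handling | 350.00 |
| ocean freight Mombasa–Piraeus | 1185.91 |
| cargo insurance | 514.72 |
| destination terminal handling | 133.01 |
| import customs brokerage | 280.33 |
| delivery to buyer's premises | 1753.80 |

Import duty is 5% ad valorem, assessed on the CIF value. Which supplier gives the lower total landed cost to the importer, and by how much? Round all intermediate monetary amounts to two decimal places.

Supplier A (FCA):
CIF value = FCA price + origin terminal + freight + insurance = 253670.63 + 350.00 + 1185.91 + 514.72 = 255721.26
Import duty = 255721.26 × 5% = 12786.06
Buyer bears (A): 350.00 + 1185.91 + 514.72 + 133.01 + 280.33 + 1753.80 = 4217.77
Landed cost (A) = invoice 253670.63 + 4217.77 + duty 12786.06 = 270674.46
Supplier B (CFR):
CIF value = CFR price + insurance = 242004.82 + 514.72 = 242519.54
Import duty = 242519.54 × 5% = 12125.98
Buyer bears (B): 514.72 + 133.01 + 280.33 + 1753.80 = 2681.86
Landed cost (B) = invoice 242004.82 + 2681.86 + duty 12125.98 = 256812.66
Difference = |270674.46 − 256812.66| = 13861.80

Supplier B is cheaper by CNY 13861.80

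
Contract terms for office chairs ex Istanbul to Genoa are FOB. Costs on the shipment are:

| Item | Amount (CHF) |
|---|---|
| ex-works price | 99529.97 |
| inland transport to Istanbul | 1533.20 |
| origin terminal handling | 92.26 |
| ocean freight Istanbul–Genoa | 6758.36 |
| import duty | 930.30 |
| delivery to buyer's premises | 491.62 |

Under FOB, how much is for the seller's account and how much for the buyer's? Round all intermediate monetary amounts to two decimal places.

FOB: the seller bears costs until goods are on board at the origin port; the buyer bears freight, insurance and all costs thereafter.
Seller's account: goods 99529.97 + inland to port 1533.20 + origin terminal 92.26 = 101155.43
Buyer's account: freight 6758.36 + duty 930.30 + delivery 491.62 = 8180.28

Seller: CHF 101155.43; buyer: CHF 8180.28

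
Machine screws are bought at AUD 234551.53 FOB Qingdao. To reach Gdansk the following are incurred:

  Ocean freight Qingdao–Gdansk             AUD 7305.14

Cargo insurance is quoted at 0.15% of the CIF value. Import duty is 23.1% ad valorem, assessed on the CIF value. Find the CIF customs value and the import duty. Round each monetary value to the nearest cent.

CIF value: AUD 242220.00; import duty: AUD 55952.82

Let C be the CIF value. C = FOB price + freight + 0.15% × C
C − 0.15% × C = 234551.53 + 7305.14
0.9985 × C = 241856.67
C = 241856.67 / 0.9985 = 242220.00
Insurance premium = 0.15% × 242220.00 = 363.33
Import duty = 242220.00 × 23.1% = 55952.82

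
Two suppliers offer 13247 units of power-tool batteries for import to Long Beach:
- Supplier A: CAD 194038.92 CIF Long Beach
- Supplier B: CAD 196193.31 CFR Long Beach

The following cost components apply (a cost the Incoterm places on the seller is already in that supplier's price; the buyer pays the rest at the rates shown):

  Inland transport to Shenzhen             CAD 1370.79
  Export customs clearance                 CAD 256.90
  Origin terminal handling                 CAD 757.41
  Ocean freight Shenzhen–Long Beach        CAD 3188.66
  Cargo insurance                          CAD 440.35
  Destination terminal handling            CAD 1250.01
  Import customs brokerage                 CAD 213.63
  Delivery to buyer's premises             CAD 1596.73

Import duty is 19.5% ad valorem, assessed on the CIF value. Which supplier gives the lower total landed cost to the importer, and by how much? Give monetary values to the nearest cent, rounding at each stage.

Supplier A (CIF):
The CIF price already equals the CIF value: 194038.92
Import duty = 194038.92 × 19.5% = 37837.59
Buyer bears (A): 1250.01 + 213.63 + 1596.73 = 3060.37
Landed cost (A) = invoice 194038.92 + 3060.37 + duty 37837.59 = 234936.88
Supplier B (CFR):
CIF value = CFR price + insurance = 196193.31 + 440.35 = 196633.66
Import duty = 196633.66 × 19.5% = 38343.56
Buyer bears (B): 440.35 + 1250.01 + 213.63 + 1596.73 = 3500.72
Landed cost (B) = invoice 196193.31 + 3500.72 + duty 38343.56 = 238037.59
Difference = |234936.88 − 238037.59| = 3100.71

Supplier A is cheaper by CAD 3100.71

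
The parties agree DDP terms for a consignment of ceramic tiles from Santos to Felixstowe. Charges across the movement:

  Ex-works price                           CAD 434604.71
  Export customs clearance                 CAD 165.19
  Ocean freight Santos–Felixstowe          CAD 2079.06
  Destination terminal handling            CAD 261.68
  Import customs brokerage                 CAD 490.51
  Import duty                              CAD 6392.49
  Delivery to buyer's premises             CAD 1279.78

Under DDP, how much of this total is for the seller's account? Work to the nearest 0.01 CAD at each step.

Seller's account: CAD 445273.42

DDP: the seller bears all costs including import duty.
Seller's account: goods 434604.71 + export clearance 165.19 + freight 2079.06 + destination terminal 261.68 + brokerage 490.51 + duty 6392.49 + delivery 1279.78 = 445273.42
Buyer's account: 0.00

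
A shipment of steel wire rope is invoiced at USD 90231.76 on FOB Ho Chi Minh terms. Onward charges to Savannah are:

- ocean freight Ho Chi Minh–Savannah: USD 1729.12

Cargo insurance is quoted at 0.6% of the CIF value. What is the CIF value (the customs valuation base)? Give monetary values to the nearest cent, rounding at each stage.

Let C be the CIF value. C = FOB price + freight + 0.6% × C
C − 0.6% × C = 90231.76 + 1729.12
0.994 × C = 91960.88
C = 91960.88 / 0.994 = 92515.98
Insurance premium = 0.6% × 92515.98 = 555.10

CIF value: USD 92515.98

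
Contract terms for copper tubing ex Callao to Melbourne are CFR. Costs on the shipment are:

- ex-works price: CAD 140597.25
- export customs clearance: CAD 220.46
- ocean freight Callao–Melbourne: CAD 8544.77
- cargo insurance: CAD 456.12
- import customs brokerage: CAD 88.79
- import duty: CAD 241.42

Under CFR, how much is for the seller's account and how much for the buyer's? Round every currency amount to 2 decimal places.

Seller: CAD 149362.48; buyer: CAD 786.33

CFR: the seller pays costs through ocean freight to the destination port, but not insurance.
Seller's account: goods 140597.25 + export clearance 220.46 + freight 8544.77 = 149362.48
Buyer's account: insurance 456.12 + brokerage 88.79 + duty 241.42 = 786.33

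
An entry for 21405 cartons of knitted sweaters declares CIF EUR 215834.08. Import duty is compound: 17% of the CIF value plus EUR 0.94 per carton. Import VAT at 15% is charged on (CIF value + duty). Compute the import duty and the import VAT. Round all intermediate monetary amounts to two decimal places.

Import duty: EUR 56812.49; import VAT: EUR 40896.99

Ad valorem component: 215834.08 × 17% = 36691.79
Specific component: 21405 × 0.94 = 20120.70
Import duty = 36691.79 + 20120.70 = 56812.49
VAT base = CIF + duty = 215834.08 + 56812.49 = 272646.57
Import VAT = 272646.57 × 15% = 40896.99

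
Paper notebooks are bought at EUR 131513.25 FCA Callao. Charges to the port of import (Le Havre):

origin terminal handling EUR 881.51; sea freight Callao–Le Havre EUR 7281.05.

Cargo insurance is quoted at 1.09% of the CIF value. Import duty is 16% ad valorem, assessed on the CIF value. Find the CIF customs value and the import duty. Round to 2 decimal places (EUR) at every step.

CIF value: EUR 141215.05; import duty: EUR 22594.41

Let C be the CIF value. C = FCA price + pre-shipment costs + freight + 1.09% × C
C − 1.09% × C = 131513.25 + 881.51 + 7281.05
0.9891 × C = 139675.81
C = 139675.81 / 0.9891 = 141215.05
Insurance premium = 1.09% × 141215.05 = 1539.24
Import duty = 141215.05 × 16% = 22594.41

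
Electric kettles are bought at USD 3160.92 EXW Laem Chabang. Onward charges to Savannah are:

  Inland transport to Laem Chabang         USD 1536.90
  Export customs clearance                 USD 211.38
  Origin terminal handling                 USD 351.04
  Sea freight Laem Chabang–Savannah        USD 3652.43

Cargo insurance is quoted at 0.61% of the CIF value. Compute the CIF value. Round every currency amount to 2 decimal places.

Let C be the CIF value. C = EXW price + pre-shipment costs + freight + 0.61% × C
C − 0.61% × C = 3160.92 + 1536.90 + 211.38 + 351.04 + 3652.43
0.9939 × C = 8912.67
C = 8912.67 / 0.9939 = 8967.37
Insurance premium = 0.61% × 8967.37 = 54.70

CIF value: USD 8967.37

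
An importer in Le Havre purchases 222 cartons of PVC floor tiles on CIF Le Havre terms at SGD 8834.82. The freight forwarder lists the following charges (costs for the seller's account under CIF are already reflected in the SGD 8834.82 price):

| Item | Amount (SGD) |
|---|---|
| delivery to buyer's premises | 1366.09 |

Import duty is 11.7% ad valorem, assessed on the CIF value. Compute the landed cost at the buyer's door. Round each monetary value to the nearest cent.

CIF: the seller pays costs through ocean freight and marine insurance to the destination port.
The CIF price already equals the CIF value: 8834.82
Import duty = 8834.82 × 11.7% = 1033.67
Buyer bears: delivery 1366.09 + duty 1033.67 = 2399.76
Landed cost = invoice 8834.82 + 2399.76 = 11234.58

Total landed cost: SGD 11234.58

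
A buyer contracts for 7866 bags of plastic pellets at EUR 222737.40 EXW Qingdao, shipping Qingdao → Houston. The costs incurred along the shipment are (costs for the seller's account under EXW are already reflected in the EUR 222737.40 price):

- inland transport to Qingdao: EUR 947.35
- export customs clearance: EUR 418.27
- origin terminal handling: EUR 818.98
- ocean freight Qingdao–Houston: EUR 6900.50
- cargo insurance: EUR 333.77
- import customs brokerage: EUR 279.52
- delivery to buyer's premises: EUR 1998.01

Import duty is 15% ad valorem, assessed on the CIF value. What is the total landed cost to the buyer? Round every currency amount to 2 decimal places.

Total landed cost: EUR 269257.24

EXW: the seller makes goods available at their premises; the buyer bears all onward costs.
CIF value = EXW price + inland to port + export clearance + origin terminal + freight + insurance = 222737.40 + 947.35 + 418.27 + 818.98 + 6900.50 + 333.77 = 232156.27
Import duty = 232156.27 × 15% = 34823.44
Buyer bears: inland to port 947.35 + export clearance 418.27 + origin terminal 818.98 + freight 6900.50 + insurance 333.77 + brokerage 279.52 + delivery 1998.01 + duty 34823.44 = 46519.84
Landed cost = invoice 222737.40 + 46519.84 = 269257.24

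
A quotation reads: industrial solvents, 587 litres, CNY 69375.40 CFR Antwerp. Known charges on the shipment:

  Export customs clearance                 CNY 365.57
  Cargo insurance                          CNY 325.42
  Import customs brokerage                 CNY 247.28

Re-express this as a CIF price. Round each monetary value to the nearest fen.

Not relevant to the conversion: export clearance — on the seller under both CFR and CIF; already in the CFR price and stays in the CIF price. brokerage — on the buyer under both terms; not part of either seller's price.
From CFR to CIF, the seller additionally bears: insurance.
CIF price = 69375.40 + 325.42 = 69700.82

CIF price: CNY 69700.82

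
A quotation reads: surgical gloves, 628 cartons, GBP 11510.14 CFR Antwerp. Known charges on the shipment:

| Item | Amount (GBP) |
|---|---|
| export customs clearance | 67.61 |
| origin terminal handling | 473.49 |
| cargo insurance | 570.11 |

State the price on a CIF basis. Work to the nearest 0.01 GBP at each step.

CIF price: GBP 12080.25

Not relevant to the conversion: export clearance, origin terminal — on the seller under both CFR and CIF; already in the CFR price and stays in the CIF price.
From CFR to CIF, the seller additionally bears: insurance.
CIF price = 11510.14 + 570.11 = 12080.25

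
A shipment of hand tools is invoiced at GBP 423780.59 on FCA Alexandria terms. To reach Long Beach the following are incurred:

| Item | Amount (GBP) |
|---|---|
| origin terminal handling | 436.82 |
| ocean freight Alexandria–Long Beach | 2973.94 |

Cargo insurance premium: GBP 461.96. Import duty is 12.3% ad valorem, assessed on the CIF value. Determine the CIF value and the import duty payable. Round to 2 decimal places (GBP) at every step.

CIF = FCA price + pre-shipment costs + freight + insurance
CIF = 423780.59 + 436.82 + 2973.94 + 461.96 = 427653.31
Import duty = 427653.31 × 12.3% = 52601.36

CIF value: GBP 427653.31; import duty: GBP 52601.36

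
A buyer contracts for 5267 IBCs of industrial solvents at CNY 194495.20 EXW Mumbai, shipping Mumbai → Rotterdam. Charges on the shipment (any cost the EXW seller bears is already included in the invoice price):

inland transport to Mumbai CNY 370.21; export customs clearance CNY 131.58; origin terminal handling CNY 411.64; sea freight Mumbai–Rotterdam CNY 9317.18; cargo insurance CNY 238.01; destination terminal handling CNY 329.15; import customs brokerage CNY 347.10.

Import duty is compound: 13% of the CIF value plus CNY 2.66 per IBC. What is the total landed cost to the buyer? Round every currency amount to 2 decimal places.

Total landed cost: CNY 246295.59

EXW: the seller makes goods available at their premises; the buyer bears all onward costs.
CIF value = EXW price + inland to port + export clearance + origin terminal + freight + insurance = 194495.20 + 370.21 + 131.58 + 411.64 + 9317.18 + 238.01 = 204963.82
Ad valorem component: 204963.82 × 13% = 26645.30
Specific component: 5267 × 2.66 = 14010.22
Import duty = 26645.30 + 14010.22 = 40655.52
Buyer bears: inland to port 370.21 + export clearance 131.58 + origin terminal 411.64 + freight 9317.18 + insurance 238.01 + destination terminal 329.15 + brokerage 347.10 + duty 40655.52 = 51800.39
Landed cost = invoice 194495.20 + 51800.39 = 246295.59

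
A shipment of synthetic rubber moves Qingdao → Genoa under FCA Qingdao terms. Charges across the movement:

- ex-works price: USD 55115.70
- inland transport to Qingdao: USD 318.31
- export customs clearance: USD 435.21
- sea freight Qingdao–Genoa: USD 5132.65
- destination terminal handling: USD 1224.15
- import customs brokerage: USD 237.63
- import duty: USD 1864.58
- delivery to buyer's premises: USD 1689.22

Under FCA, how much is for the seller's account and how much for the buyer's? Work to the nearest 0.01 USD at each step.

Seller: USD 55869.22; buyer: USD 10148.23

FCA: the seller delivers export-cleared goods to the carrier; the buyer bears costs from that point.
Seller's account: goods 55115.70 + inland to port 318.31 + export clearance 435.21 = 55869.22
Buyer's account: freight 5132.65 + destination terminal 1224.15 + brokerage 237.63 + duty 1864.58 + delivery 1689.22 = 10148.23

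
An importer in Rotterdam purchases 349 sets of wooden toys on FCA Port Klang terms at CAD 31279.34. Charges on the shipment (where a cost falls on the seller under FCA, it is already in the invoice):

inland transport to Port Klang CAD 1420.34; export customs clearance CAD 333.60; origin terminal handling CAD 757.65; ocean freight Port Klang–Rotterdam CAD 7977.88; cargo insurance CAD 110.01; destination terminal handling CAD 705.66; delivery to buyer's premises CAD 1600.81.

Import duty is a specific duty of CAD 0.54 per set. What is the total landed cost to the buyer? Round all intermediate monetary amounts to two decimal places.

FCA: the seller delivers export-cleared goods to the carrier; the buyer bears costs from that point.
Already in the invoice (seller's account under FCA): inland to port, export clearance — exclude.
CIF value = FCA price + origin terminal + freight + insurance = 31279.34 + 757.65 + 7977.88 + 110.01 = 40124.88
Import duty = 349 × 0.54 = 188.46
Buyer bears: origin terminal 757.65 + freight 7977.88 + insurance 110.01 + destination terminal 705.66 + delivery 1600.81 + duty 188.46 = 11340.47
Landed cost = invoice 31279.34 + 11340.47 = 42619.81

Total landed cost: CAD 42619.81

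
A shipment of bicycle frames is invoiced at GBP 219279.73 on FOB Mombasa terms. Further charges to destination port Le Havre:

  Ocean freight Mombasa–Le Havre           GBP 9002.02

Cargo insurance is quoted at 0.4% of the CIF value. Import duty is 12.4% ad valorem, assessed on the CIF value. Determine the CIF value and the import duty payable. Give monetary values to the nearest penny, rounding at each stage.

CIF value: GBP 229198.54; import duty: GBP 28420.62

Let C be the CIF value. C = FOB price + freight + 0.4% × C
C − 0.4% × C = 219279.73 + 9002.02
0.996 × C = 228281.75
C = 228281.75 / 0.996 = 229198.54
Insurance premium = 0.4% × 229198.54 = 916.79
Import duty = 229198.54 × 12.4% = 28420.62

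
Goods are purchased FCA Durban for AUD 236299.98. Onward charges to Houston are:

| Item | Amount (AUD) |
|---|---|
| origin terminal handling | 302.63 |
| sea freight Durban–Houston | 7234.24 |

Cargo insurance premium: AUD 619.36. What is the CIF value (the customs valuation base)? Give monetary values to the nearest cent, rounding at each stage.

CIF = FCA price + pre-shipment costs + freight + insurance
CIF = 236299.98 + 302.63 + 7234.24 + 619.36 = 244456.21

CIF value: AUD 244456.21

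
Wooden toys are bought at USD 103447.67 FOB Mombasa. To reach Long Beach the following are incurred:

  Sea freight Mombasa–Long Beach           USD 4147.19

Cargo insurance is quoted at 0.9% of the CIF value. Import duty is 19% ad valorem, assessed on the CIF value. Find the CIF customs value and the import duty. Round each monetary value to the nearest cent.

Let C be the CIF value. C = FOB price + freight + 0.9% × C
C − 0.9% × C = 103447.67 + 4147.19
0.991 × C = 107594.86
C = 107594.86 / 0.991 = 108572.01
Insurance premium = 0.9% × 108572.01 = 977.15
Import duty = 108572.01 × 19% = 20628.68

CIF value: USD 108572.01; import duty: USD 20628.68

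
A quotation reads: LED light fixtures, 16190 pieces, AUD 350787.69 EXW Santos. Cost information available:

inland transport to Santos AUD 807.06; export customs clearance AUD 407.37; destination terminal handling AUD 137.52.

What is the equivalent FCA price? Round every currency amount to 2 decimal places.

Not relevant to the conversion: destination terminal — on the buyer under both terms; not part of either seller's price.
From EXW to FCA, the seller additionally bears: inland to port, export clearance.
FCA price = 350787.69 + 807.06 + 407.37 = 352002.12

FCA price: AUD 352002.12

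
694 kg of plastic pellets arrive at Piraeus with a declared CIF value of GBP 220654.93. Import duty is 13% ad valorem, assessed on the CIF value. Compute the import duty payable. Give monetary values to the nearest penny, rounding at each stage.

Import duty: GBP 28685.14

Import duty = 220654.93 × 13% = 28685.14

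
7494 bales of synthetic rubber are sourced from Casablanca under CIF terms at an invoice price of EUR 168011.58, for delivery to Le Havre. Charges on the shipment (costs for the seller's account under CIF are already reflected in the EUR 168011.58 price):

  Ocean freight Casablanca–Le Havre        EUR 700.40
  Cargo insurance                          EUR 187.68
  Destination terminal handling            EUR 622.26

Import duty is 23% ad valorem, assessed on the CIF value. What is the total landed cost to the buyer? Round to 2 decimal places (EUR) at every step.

CIF: the seller pays costs through ocean freight and marine insurance to the destination port.
Already in the invoice (seller's account under CIF): freight, insurance — exclude.
The CIF price already equals the CIF value: 168011.58
Import duty = 168011.58 × 23% = 38642.66
Buyer bears: destination terminal 622.26 + duty 38642.66 = 39264.92
Landed cost = invoice 168011.58 + 39264.92 = 207276.50

Total landed cost: EUR 207276.50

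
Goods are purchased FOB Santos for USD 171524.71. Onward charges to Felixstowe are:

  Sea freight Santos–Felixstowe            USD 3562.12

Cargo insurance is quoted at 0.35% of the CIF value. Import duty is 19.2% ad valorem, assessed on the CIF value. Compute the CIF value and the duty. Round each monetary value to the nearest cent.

CIF value: USD 175701.79; import duty: USD 33734.74

Let C be the CIF value. C = FOB price + freight + 0.35% × C
C − 0.35% × C = 171524.71 + 3562.12
0.9965 × C = 175086.83
C = 175086.83 / 0.9965 = 175701.79
Insurance premium = 0.35% × 175701.79 = 614.96
Import duty = 175701.79 × 19.2% = 33734.74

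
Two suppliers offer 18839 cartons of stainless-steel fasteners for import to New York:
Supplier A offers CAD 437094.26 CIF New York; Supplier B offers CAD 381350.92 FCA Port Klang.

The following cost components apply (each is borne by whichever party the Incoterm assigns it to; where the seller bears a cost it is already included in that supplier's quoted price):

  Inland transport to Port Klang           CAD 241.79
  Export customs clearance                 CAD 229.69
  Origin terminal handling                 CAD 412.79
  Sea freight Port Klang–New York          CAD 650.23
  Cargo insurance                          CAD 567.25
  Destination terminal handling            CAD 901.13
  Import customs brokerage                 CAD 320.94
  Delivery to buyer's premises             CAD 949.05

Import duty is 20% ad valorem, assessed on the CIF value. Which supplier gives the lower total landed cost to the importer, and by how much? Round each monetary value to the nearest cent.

Supplier B is cheaper by CAD 64935.68

Supplier A (CIF):
The CIF price already equals the CIF value: 437094.26
Import duty = 437094.26 × 20% = 87418.85
Buyer bears (A): 901.13 + 320.94 + 949.05 = 2171.12
Landed cost (A) = invoice 437094.26 + 2171.12 + duty 87418.85 = 526684.23
Supplier B (FCA):
CIF value = FCA price + origin terminal + freight + insurance = 381350.92 + 412.79 + 650.23 + 567.25 = 382981.19
Import duty = 382981.19 × 20% = 76596.24
Buyer bears (B): 412.79 + 650.23 + 567.25 + 901.13 + 320.94 + 949.05 = 3801.39
Landed cost (B) = invoice 381350.92 + 3801.39 + duty 76596.24 = 461748.55
Difference = |526684.23 − 461748.55| = 64935.68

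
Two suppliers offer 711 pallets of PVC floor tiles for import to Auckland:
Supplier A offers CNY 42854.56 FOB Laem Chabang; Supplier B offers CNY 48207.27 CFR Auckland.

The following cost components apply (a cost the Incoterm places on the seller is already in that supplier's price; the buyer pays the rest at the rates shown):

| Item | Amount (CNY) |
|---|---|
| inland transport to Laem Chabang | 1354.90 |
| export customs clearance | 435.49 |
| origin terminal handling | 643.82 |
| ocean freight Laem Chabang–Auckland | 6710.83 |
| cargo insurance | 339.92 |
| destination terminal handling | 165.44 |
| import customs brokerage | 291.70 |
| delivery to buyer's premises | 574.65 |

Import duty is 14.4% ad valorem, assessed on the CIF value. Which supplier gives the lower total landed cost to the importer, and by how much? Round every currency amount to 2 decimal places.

Supplier A (FOB):
CIF value = FOB price + freight + insurance = 42854.56 + 6710.83 + 339.92 = 49905.31
Import duty = 49905.31 × 14.4% = 7186.36
Buyer bears (A): 6710.83 + 339.92 + 165.44 + 291.70 + 574.65 = 8082.54
Landed cost (A) = invoice 42854.56 + 8082.54 + duty 7186.36 = 58123.46
Supplier B (CFR):
CIF value = CFR price + insurance = 48207.27 + 339.92 = 48547.19
Import duty = 48547.19 × 14.4% = 6990.80
Buyer bears (B): 339.92 + 165.44 + 291.70 + 574.65 = 1371.71
Landed cost (B) = invoice 48207.27 + 1371.71 + duty 6990.80 = 56569.78
Difference = |58123.46 − 56569.78| = 1553.68

Supplier B is cheaper by CNY 1553.68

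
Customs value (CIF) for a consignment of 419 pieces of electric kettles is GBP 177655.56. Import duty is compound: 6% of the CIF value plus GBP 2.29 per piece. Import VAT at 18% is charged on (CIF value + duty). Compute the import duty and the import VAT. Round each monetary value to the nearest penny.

Import duty: GBP 11618.84; import VAT: GBP 34069.39

Ad valorem component: 177655.56 × 6% = 10659.33
Specific component: 419 × 2.29 = 959.51
Import duty = 10659.33 + 959.51 = 11618.84
VAT base = CIF + duty = 177655.56 + 11618.84 = 189274.40
Import VAT = 189274.40 × 18% = 34069.39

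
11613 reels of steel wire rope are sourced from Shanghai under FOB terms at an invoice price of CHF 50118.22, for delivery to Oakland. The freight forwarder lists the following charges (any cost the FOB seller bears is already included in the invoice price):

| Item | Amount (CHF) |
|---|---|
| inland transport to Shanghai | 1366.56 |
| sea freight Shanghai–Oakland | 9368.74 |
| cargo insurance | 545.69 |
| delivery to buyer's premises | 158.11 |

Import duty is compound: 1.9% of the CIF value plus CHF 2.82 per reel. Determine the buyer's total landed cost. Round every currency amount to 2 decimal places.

Total landed cost: CHF 94080.04

FOB: the seller bears costs until goods are on board at the origin port; the buyer bears freight, insurance and all costs thereafter.
Already in the invoice (seller's account under FOB): inland to port — exclude.
CIF value = FOB price + freight + insurance = 50118.22 + 9368.74 + 545.69 = 60032.65
Ad valorem component: 60032.65 × 1.9% = 1140.62
Specific component: 11613 × 2.82 = 32748.66
Import duty = 1140.62 + 32748.66 = 33889.28
Buyer bears: freight 9368.74 + insurance 545.69 + delivery 158.11 + duty 33889.28 = 43961.82
Landed cost = invoice 50118.22 + 43961.82 = 94080.04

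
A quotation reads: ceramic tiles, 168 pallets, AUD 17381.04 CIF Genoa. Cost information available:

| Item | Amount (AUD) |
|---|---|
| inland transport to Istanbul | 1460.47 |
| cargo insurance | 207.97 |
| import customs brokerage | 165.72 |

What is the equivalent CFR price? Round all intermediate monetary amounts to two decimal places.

CFR price: AUD 17173.07

Not relevant to the conversion: inland to port — on the seller under both CIF and CFR; already in the CIF price and stays in the CFR price. brokerage — on the buyer under both terms; not part of either seller's price.
From CIF to CFR, the seller no longer bears: insurance.
CFR price = 17381.04 − 207.97 = 17173.07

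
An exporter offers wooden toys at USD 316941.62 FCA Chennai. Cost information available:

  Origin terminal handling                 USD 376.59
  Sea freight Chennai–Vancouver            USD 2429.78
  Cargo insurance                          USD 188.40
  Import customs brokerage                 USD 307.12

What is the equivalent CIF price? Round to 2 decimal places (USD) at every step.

Not relevant to the conversion: brokerage — on the buyer under both terms; not part of either seller's price.
From FCA to CIF, the seller additionally bears: origin terminal, freight, insurance.
CIF price = 316941.62 + 376.59 + 2429.78 + 188.40 = 319936.39

CIF price: USD 319936.39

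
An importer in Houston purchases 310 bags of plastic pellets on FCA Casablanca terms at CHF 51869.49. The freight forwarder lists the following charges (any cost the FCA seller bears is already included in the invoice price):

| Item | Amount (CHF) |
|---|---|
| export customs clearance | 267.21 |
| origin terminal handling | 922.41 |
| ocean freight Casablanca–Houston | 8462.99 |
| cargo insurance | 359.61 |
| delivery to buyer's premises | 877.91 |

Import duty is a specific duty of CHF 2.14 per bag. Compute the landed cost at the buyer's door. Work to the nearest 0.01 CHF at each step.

Total landed cost: CHF 63155.81

FCA: the seller delivers export-cleared goods to the carrier; the buyer bears costs from that point.
Already in the invoice (seller's account under FCA): export clearance — exclude.
CIF value = FCA price + origin terminal + freight + insurance = 51869.49 + 922.41 + 8462.99 + 359.61 = 61614.50
Import duty = 310 × 2.14 = 663.40
Buyer bears: origin terminal 922.41 + freight 8462.99 + insurance 359.61 + delivery 877.91 + duty 663.40 = 11286.32
Landed cost = invoice 51869.49 + 11286.32 = 63155.81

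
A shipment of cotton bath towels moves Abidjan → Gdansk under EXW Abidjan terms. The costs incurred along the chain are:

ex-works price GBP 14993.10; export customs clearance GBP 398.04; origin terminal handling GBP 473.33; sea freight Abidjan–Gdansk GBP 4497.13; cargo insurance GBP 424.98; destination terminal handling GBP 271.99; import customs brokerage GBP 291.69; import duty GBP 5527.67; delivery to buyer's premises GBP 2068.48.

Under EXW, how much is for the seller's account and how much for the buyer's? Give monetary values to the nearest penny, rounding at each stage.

Seller: GBP 14993.10; buyer: GBP 13953.31

EXW: the seller makes goods available at their premises; the buyer bears all onward costs.
Seller's account: goods 14993.10 = 14993.10
Buyer's account: export clearance 398.04 + origin terminal 473.33 + freight 4497.13 + insurance 424.98 + destination terminal 271.99 + brokerage 291.69 + duty 5527.67 + delivery 2068.48 = 13953.31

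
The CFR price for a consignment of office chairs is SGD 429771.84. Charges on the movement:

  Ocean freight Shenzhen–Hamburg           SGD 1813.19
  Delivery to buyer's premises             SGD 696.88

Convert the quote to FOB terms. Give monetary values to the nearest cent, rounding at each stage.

Not relevant to the conversion: delivery — on the buyer under both terms; not part of either seller's price.
From CFR to FOB, the seller no longer bears: freight.
FOB price = 429771.84 − 1813.19 = 427958.65

FOB price: SGD 427958.65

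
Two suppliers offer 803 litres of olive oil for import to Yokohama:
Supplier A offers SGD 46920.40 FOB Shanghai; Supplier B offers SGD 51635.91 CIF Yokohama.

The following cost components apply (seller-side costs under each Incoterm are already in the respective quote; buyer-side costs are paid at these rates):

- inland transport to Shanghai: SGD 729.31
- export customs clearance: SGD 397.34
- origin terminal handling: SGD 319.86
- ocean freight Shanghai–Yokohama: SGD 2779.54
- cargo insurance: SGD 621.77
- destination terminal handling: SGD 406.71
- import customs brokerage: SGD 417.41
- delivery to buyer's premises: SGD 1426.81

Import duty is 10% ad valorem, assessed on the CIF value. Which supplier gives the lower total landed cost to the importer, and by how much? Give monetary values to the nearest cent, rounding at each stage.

Supplier A (FOB):
CIF value = FOB price + freight + insurance = 46920.40 + 2779.54 + 621.77 = 50321.71
Import duty = 50321.71 × 10% = 5032.17
Buyer bears (A): 2779.54 + 621.77 + 406.71 + 417.41 + 1426.81 = 5652.24
Landed cost (A) = invoice 46920.40 + 5652.24 + duty 5032.17 = 57604.81
Supplier B (CIF):
The CIF price already equals the CIF value: 51635.91
Import duty = 51635.91 × 10% = 5163.59
Buyer bears (B): 406.71 + 417.41 + 1426.81 = 2250.93
Landed cost (B) = invoice 51635.91 + 2250.93 + duty 5163.59 = 59050.43
Difference = |57604.81 − 59050.43| = 1445.62

Supplier A is cheaper by SGD 1445.62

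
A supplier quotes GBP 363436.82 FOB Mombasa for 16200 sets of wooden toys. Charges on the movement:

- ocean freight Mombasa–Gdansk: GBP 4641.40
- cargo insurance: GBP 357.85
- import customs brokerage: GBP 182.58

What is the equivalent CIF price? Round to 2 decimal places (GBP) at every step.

CIF price: GBP 368436.07

Not relevant to the conversion: brokerage — on the buyer under both terms; not part of either seller's price.
From FOB to CIF, the seller additionally bears: freight, insurance.
CIF price = 363436.82 + 4641.40 + 357.85 = 368436.07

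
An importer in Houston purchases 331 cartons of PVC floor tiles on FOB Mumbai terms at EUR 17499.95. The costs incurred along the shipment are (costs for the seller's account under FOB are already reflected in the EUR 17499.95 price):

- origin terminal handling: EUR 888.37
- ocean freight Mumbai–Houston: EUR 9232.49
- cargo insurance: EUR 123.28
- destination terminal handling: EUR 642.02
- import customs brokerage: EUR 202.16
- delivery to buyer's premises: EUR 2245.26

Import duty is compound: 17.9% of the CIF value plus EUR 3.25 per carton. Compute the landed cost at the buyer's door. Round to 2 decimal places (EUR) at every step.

FOB: the seller bears costs until goods are on board at the origin port; the buyer bears freight, insurance and all costs thereafter.
Already in the invoice (seller's account under FOB): origin terminal — exclude.
CIF value = FOB price + freight + insurance = 17499.95 + 9232.49 + 123.28 = 26855.72
Ad valorem component: 26855.72 × 17.9% = 4807.17
Specific component: 331 × 3.25 = 1075.75
Import duty = 4807.17 + 1075.75 = 5882.92
Buyer bears: freight 9232.49 + insurance 123.28 + destination terminal 642.02 + brokerage 202.16 + delivery 2245.26 + duty 5882.92 = 18328.13
Landed cost = invoice 17499.95 + 18328.13 = 35828.08

Total landed cost: EUR 35828.08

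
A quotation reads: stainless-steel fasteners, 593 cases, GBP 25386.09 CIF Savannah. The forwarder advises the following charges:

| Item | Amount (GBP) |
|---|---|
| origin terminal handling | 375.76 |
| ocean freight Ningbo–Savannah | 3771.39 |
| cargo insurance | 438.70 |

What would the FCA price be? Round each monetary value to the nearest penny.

FCA price: GBP 20800.24

From CIF to FCA, the seller no longer bears: origin terminal, freight, insurance.
FCA price = 25386.09 − 375.76 − 3771.39 − 438.70 = 20800.24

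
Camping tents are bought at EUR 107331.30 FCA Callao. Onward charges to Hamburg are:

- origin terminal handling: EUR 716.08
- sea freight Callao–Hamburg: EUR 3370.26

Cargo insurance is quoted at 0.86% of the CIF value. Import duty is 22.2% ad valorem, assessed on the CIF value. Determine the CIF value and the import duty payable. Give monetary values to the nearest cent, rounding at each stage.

CIF value: EUR 112384.14; import duty: EUR 24949.28

Let C be the CIF value. C = FCA price + pre-shipment costs + freight + 0.86% × C
C − 0.86% × C = 107331.30 + 716.08 + 3370.26
0.9914 × C = 111417.64
C = 111417.64 / 0.9914 = 112384.14
Insurance premium = 0.86% × 112384.14 = 966.50
Import duty = 112384.14 × 22.2% = 24949.28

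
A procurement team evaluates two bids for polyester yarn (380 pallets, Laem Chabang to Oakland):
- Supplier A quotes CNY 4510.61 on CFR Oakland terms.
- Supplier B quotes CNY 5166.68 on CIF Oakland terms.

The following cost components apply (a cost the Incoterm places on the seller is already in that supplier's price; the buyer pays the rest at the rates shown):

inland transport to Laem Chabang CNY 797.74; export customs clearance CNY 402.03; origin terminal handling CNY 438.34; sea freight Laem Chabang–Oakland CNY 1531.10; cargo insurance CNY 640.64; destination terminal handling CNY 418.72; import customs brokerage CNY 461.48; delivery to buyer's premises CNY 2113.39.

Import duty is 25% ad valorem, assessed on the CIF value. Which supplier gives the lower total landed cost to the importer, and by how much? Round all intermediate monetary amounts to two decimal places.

Supplier A is cheaper by CNY 19.29

Supplier A (CFR):
CIF value = CFR price + insurance = 4510.61 + 640.64 = 5151.25
Import duty = 5151.25 × 25% = 1287.81
Buyer bears (A): 640.64 + 418.72 + 461.48 + 2113.39 = 3634.23
Landed cost (A) = invoice 4510.61 + 3634.23 + duty 1287.81 = 9432.65
Supplier B (CIF):
The CIF price already equals the CIF value: 5166.68
Import duty = 5166.68 × 25% = 1291.67
Buyer bears (B): 418.72 + 461.48 + 2113.39 = 2993.59
Landed cost (B) = invoice 5166.68 + 2993.59 + duty 1291.67 = 9451.94
Difference = |9432.65 − 9451.94| = 19.29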